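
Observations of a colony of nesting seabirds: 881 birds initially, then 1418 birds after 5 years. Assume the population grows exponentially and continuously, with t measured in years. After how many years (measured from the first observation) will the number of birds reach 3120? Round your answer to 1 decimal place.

r = ln(1418/881) / 5 ≈ 0.095189 per year
t = ln(3120/881) / r = 1.26453 / 0.095189 ≈ 13.284

t ≈ 13.3 years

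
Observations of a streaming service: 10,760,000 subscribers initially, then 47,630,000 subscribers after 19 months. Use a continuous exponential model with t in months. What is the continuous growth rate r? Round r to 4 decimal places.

r ≈ 0.0783 per month

47630000 = 10760000 · e^(r·19)
e^(19r) = 47630000/10760000 = 4.42658
r = ln(4.42658) / 19 = 1.48763 / 19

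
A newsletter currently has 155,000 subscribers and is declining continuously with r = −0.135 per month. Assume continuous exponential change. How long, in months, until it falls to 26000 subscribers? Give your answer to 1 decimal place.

t ≈ 13.2 months

26000 = 155000 · e^(-0.135·t)
t = ln(26000/155000) / -0.135 = ln(0.16774) / -0.135 = -1.78533 / -0.135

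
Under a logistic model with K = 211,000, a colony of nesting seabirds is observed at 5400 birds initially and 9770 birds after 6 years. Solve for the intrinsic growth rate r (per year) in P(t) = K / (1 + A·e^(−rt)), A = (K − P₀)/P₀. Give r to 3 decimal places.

A = (211000 − 5400)/5400 = 38.07407
9770 = 211000/(1 + 38.07407·e^(−r·6)) → e^(−6r) = (21.59672 − 1)/38.07407 = 0.540965
r = −ln(0.540965)/6 = 0.6144/6

r ≈ 0.102 per year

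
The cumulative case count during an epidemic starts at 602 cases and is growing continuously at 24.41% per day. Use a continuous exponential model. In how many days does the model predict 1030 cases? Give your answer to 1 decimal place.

t ≈ 2.2 days

1030 = 602 · e^(0.2441·t)
t = ln(1030/602) / 0.2441 = ln(1.71096) / 0.2441 = 0.53706 / 0.2441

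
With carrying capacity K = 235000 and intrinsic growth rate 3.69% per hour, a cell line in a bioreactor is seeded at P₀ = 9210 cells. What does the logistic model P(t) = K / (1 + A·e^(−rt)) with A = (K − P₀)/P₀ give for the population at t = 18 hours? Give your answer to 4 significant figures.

≈ 17,260 cells

A = (235000 − 9210)/9210 = 24.51574
P(18) = 235000 / (1 + 24.51574·e^(−0.0369·18)) = 235000 / (1 + 24.51574·0.514685)
= 235000 / 13.61789 ≈ 17256.71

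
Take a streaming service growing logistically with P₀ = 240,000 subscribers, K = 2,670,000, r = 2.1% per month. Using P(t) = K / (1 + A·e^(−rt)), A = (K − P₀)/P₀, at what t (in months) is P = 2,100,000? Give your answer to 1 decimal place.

t ≈ 172.3 months

A = (2670000 − 240000)/240000 = 10.125
2100000 = 2670000/(1 + 10.125·e^(−0.021t)) → 1 + 10.125·e^(−0.021t) = 1.27143
e^(−0.021t) = 0.026808 → t = ln(37.30263)/0.021 = 3.61906/0.021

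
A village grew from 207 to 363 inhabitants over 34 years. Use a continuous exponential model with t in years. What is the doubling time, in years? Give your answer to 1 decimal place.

r = ln(363/207) / 34 = ln(1.75362) / 34 ≈ 0.01652 per year
doubling time = ln 2 / |r| = 0.69315 / 0.01652

doubling time ≈ 42.0 years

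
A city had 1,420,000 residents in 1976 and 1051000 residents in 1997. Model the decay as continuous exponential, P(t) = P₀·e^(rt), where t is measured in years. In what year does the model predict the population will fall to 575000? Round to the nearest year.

r = ln(1051000/1420000) / 21 = -0.30091/21 ≈ -0.014329 per year
t = ln(575000/1420000) / r = -0.90404/-0.014329 ≈ 63.09 years after 1976

year 2039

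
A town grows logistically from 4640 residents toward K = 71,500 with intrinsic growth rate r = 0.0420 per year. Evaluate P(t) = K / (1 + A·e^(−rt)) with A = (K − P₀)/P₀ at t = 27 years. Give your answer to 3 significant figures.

≈ 12,700 residents

A = (71500 − 4640)/4640 = 14.40948
P(27) = 71500 / (1 + 14.40948·e^(−0.042·27)) = 71500 / (1 + 14.40948·0.321744)
= 71500 / 5.63616 ≈ 12685.94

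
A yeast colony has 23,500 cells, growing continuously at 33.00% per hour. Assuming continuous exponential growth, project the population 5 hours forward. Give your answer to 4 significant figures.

P(5) = 23500 · e^(0.33·5) = 23500 · e^(1.65)
= 23500 · 5.20698 ≈ 122364.03

≈ 122,400 cells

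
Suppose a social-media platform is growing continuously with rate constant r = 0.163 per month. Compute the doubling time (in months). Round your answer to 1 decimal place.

doubling time ≈ 4.3 months

doubling time = ln(2) / |r| = 0.69315 / 0.163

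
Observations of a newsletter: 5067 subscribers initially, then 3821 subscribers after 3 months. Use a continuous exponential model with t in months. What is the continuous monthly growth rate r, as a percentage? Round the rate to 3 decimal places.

r ≈ -9.408% per month

3821 = 5067 · e^(r·3)
e^(3r) = 3821/5067 = 0.7541
r = ln(0.7541) / 3 = -0.28224 / 3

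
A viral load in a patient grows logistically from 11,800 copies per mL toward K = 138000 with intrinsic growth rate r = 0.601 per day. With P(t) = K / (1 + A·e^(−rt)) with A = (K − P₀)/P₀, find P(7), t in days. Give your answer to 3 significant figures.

A = (138000 − 11800)/11800 = 10.69492
P(7) = 138000 / (1 + 10.69492·e^(−0.601·7)) = 138000 / (1 + 10.69492·0.014891)
= 138000 / 1.15926 ≈ 119041.69

≈ 119,000 copies per mL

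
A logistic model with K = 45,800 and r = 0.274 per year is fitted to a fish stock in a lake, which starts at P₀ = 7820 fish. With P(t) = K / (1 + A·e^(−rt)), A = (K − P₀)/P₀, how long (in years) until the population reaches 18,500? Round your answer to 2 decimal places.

A = (45800 − 7820)/7820 = 4.85678
18500 = 45800/(1 + 4.85678·e^(−0.274t)) → 1 + 4.85678·e^(−0.274t) = 2.47568
e^(−0.274t) = 0.303838 → t = ln(3.29122)/0.274 = 1.19126/0.274

t ≈ 4.35 years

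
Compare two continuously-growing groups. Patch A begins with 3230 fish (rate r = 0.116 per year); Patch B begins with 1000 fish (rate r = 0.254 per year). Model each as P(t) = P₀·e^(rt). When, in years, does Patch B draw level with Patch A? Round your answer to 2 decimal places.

t ≈ 8.50 years

3230·e^(0.116t) = 1000·e^(0.254t)
3230/1000 = e^((0.254 − 0.116)t) → ln(3.23) = 0.138·t
t = 1.17248 / 0.138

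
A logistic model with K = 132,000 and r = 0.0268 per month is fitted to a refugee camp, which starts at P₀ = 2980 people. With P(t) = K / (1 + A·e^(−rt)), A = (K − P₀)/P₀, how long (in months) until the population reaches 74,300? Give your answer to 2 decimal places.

t ≈ 150.03 months

A = (132000 − 2980)/2980 = 43.2953
74300 = 132000/(1 + 43.2953·e^(−0.0268t)) → 1 + 43.2953·e^(−0.0268t) = 1.77658
e^(−0.0268t) = 0.017937 → t = ln(55.75114)/0.0268 = 4.0209/0.0268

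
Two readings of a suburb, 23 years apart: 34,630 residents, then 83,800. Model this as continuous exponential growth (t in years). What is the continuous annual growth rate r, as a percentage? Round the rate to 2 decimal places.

83800 = 34630 · e^(r·23)
e^(23r) = 83800/34630 = 2.41987
r = ln(2.41987) / 23 = 0.88371 / 23

r ≈ 3.84% per year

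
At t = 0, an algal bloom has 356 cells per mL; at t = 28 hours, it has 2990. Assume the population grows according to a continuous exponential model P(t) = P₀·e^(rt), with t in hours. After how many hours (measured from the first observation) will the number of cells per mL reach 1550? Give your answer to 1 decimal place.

t ≈ 19.4 hours

r = ln(2990/356) / 28 ≈ 0.076003 per hour
t = ln(1550/356) / r = 1.47108 / 0.076003 ≈ 19.355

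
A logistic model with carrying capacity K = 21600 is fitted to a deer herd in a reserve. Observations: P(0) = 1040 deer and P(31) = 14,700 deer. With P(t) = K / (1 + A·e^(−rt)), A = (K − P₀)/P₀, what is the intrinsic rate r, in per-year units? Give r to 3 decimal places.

r ≈ 0.121 per year

A = (21600 − 1040)/1040 = 19.76923
14700 = 21600/(1 + 19.76923·e^(−r·31)) → e^(−31r) = (1.46939 − 1)/19.76923 = 0.023743
r = −ln(0.023743)/31 = 3.74045/31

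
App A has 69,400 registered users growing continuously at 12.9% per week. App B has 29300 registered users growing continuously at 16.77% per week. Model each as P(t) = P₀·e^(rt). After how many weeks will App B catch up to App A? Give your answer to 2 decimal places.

t ≈ 22.28 weeks

69400·e^(0.129t) = 29300·e^(0.1677t)
69400/29300 = e^((0.1677 − 0.129)t) → ln(2.3686) = 0.0387·t
t = 0.8623 / 0.0387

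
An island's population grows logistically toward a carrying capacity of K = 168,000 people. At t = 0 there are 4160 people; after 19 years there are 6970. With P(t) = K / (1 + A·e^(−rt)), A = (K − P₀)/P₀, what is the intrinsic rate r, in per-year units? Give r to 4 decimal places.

r ≈ 0.0281 per year

A = (168000 − 4160)/4160 = 39.38462
6970 = 168000/(1 + 39.38462·e^(−r·19)) → e^(−19r) = (24.1033 − 1)/39.38462 = 0.586607
r = −ln(0.586607)/19 = 0.5334/19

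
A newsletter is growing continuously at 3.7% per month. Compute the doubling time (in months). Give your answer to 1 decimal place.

doubling time ≈ 18.7 months

doubling time = ln(2) / |r| = 0.69315 / 0.037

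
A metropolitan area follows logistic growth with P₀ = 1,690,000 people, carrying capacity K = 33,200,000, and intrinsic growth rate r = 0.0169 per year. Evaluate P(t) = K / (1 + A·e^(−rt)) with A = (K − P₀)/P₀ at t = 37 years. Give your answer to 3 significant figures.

≈ 3,020,000 people

A = (33200000 − 1690000)/1690000 = 18.64497
P(37) = 33200000 / (1 + 18.64497·e^(−0.0169·37)) = 33200000 / (1 + 18.64497·0.535101)
= 33200000 / 10.97694 ≈ 3024522.33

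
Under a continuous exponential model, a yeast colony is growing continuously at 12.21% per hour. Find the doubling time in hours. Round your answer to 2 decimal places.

doubling time ≈ 5.68 hours

doubling time = ln(2) / |r| = 0.69315 / 0.1221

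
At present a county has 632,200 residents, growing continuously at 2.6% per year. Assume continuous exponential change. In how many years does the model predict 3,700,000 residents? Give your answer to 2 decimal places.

t ≈ 67.96 years

3700000 = 632200 · e^(0.026·t)
t = ln(3700000/632200) / 0.026 = ln(5.85258) / 0.026 = 1.76688 / 0.026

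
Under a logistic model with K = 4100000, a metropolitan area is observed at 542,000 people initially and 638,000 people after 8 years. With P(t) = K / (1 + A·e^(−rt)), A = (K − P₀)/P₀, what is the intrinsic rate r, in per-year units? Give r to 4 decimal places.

r ≈ 0.0238 per year

A = (4100000 − 542000)/542000 = 6.56458
638000 = 4100000/(1 + 6.56458·e^(−r·8)) → e^(−8r) = (6.42633 − 1)/6.56458 = 0.826608
r = −ln(0.826608)/8 = 0.19042/8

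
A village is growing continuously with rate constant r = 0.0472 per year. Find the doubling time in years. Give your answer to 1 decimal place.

doubling time ≈ 14.7 years

doubling time = ln(2) / |r| = 0.69315 / 0.0472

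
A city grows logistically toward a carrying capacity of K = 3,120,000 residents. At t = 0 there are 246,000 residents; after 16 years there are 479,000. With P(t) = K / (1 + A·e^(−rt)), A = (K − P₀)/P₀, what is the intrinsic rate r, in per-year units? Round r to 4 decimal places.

r ≈ 0.0469 per year

A = (3120000 − 246000)/246000 = 11.68293
479000 = 3120000/(1 + 11.68293·e^(−r·16)) → e^(−16r) = (6.51357 − 1)/11.68293 = 0.471934
r = −ln(0.471934)/16 = 0.75092/16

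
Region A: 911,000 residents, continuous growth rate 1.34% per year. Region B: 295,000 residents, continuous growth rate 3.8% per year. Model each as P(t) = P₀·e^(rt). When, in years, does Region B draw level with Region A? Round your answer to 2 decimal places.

t ≈ 45.84 years

911000·e^(0.0134t) = 295000·e^(0.038t)
911000/295000 = e^((0.038 − 0.0134)t) → ln(3.08814) = 0.0246·t
t = 1.12757 / 0.0246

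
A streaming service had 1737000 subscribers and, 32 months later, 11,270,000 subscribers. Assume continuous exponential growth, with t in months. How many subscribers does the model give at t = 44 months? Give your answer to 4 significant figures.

r = ln(11270000/1737000) / 32 ≈ 0.058437 per month
P(44) = 1737000 · e^(0.058437·44) = 1737000 · 13.08189 ≈ 22723250.32

≈ 22,720,000 subscribers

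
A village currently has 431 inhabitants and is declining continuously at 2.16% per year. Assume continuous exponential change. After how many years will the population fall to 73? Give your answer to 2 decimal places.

73 = 431 · e^(-0.0216·t)
t = ln(73/431) / -0.0216 = ln(0.16937) / -0.0216 = -1.77565 / -0.0216

t ≈ 82.21 years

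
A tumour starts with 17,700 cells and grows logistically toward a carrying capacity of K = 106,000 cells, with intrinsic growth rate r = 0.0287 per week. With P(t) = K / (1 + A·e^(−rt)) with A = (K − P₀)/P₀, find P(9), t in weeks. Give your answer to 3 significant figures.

A = (106000 − 17700)/17700 = 4.9887
P(9) = 106000 / (1 + 4.9887·e^(−0.0287·9)) = 106000 / (1 + 4.9887·0.772363)
= 106000 / 4.85309 ≈ 21841.75

≈ 21,800 cells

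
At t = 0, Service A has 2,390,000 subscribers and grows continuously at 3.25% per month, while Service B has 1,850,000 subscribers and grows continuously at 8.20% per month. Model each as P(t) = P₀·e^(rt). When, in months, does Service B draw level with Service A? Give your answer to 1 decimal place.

2390000·e^(0.0325t) = 1850000·e^(0.082t)
2390000/1850000 = e^((0.082 − 0.0325)t) → ln(1.29189) = 0.0495·t
t = 0.25611 / 0.0495

t ≈ 5.2 months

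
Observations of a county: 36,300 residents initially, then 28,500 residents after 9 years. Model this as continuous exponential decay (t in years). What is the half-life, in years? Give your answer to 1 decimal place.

r = ln(28500/36300) / 9 = ln(0.78512) / 9 ≈ -0.026879 per year
half-life = ln 2 / |r| = 0.69315 / 0.026879

half-life ≈ 25.8 years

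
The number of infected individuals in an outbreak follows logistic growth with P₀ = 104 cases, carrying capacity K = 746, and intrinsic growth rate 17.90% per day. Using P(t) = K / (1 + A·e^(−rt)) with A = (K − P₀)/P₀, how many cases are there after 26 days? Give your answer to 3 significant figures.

A = (746 − 104)/104 = 6.17308
P(26) = 746 / (1 + 6.17308·e^(−0.179·26)) = 746 / (1 + 6.17308·0.009523)
= 746 / 1.05879 ≈ 704.58

≈ 705 cases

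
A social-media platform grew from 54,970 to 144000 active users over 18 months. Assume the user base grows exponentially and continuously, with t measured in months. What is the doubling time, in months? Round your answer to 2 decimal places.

r = ln(144000/54970) / 18 = ln(2.61961) / 18 ≈ 0.053501 per month
doubling time = ln 2 / |r| = 0.69315 / 0.053501

doubling time ≈ 12.96 months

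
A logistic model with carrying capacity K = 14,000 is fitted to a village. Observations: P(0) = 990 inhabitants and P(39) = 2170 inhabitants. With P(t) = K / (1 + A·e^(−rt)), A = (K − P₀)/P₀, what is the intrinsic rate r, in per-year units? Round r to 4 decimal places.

A = (14000 − 990)/990 = 13.14141
2170 = 14000/(1 + 13.14141·e^(−r·39)) → e^(−39r) = (6.45161 − 1)/13.14141 = 0.414842
r = −ln(0.414842)/39 = 0.87986/39

r ≈ 0.0226 per year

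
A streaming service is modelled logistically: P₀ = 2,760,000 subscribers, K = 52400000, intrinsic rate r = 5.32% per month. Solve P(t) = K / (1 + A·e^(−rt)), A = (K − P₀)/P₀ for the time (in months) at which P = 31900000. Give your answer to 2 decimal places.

A = (52400000 − 2760000)/2760000 = 17.98551
31900000 = 52400000/(1 + 17.98551·e^(−0.0532t)) → 1 + 17.98551·e^(−0.0532t) = 1.64263
e^(−0.0532t) = 0.035731 → t = ln(27.9872)/0.0532 = 3.33175/0.0532

t ≈ 62.63 months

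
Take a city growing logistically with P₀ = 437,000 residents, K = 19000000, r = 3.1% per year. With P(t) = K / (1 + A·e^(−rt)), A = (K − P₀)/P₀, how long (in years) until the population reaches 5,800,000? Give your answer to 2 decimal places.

A = (19000000 − 437000)/437000 = 42.47826
5800000 = 19000000/(1 + 42.47826·e^(−0.031t)) → 1 + 42.47826·e^(−0.031t) = 3.27586
e^(−0.031t) = 0.053577 → t = ln(18.66469)/0.031 = 2.92663/0.031

t ≈ 94.41 years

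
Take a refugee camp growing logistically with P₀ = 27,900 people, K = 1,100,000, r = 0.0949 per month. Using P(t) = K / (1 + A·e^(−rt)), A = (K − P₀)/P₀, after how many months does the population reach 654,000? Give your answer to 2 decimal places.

A = (1100000 − 27900)/27900 = 38.42652
654000 = 1100000/(1 + 38.42652·e^(−0.0949t)) → 1 + 38.42652·e^(−0.0949t) = 1.68196
e^(−0.0949t) = 0.017747 → t = ln(56.34741)/0.0949 = 4.03154/0.0949

t ≈ 42.48 months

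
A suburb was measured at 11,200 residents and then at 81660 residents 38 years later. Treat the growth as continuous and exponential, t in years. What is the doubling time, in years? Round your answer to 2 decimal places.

r = ln(81660/11200) / 38 = ln(7.29107) / 38 ≈ 0.05228 per year
doubling time = ln 2 / |r| = 0.69315 / 0.05228

doubling time ≈ 13.26 years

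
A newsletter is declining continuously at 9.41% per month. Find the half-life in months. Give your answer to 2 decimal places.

half-life ≈ 7.37 months

half-life = ln(2) / |r| = 0.69315 / 0.0941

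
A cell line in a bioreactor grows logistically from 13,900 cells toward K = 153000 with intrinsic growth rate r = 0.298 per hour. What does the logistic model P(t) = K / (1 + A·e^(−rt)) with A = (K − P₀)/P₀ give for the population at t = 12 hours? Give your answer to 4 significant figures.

A = (153000 − 13900)/13900 = 10.00719
P(12) = 153000 / (1 + 10.00719·e^(−0.298·12)) = 153000 / (1 + 10.00719·0.027987)
= 153000 / 1.28008 ≈ 119524.19

≈ 119,500 cells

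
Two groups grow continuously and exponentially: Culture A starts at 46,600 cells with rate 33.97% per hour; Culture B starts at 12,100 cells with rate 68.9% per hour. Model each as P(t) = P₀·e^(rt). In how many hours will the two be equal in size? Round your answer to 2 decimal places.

46600·e^(0.3397t) = 12100·e^(0.689t)
46600/12100 = e^((0.689 − 0.3397)t) → ln(3.85124) = 0.3493·t
t = 1.3484 / 0.3493

t ≈ 3.86 hours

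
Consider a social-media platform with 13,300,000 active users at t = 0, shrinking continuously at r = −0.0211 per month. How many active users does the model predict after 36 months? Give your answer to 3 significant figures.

≈ 6,220,000 active users

P(36) = 13300000 · e^(-0.0211·36) = 13300000 · e^(-0.7596)
= 13300000 · 0.46785 ≈ 6222451.96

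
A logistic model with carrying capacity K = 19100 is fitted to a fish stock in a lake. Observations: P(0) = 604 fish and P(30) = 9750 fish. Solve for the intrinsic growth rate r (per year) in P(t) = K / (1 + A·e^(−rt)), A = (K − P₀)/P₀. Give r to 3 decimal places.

r ≈ 0.115 per year

A = (19100 − 604)/604 = 30.62252
9750 = 19100/(1 + 30.62252·e^(−r·30)) → e^(−30r) = (1.95897 − 1)/30.62252 = 0.031316
r = −ln(0.031316)/30 = 3.46363/30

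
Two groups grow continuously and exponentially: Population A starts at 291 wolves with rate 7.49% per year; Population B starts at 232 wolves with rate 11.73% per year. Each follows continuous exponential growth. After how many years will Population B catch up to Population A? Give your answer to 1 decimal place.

291·e^(0.0749t) = 232·e^(0.1173t)
291/232 = e^((0.1173 − 0.0749)t) → ln(1.25431) = 0.0424·t
t = 0.22659 / 0.0424

t ≈ 5.3 years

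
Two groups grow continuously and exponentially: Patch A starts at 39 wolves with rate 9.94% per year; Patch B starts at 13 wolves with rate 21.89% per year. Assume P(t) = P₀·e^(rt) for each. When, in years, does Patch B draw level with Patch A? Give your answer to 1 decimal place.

39·e^(0.0994t) = 13·e^(0.2189t)
39/13 = e^((0.2189 − 0.0994)t) → ln(3) = 0.1195·t
t = 1.09861 / 0.1195

t ≈ 9.2 years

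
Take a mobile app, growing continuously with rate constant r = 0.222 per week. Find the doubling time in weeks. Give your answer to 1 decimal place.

doubling time ≈ 3.1 weeks

doubling time = ln(2) / |r| = 0.69315 / 0.222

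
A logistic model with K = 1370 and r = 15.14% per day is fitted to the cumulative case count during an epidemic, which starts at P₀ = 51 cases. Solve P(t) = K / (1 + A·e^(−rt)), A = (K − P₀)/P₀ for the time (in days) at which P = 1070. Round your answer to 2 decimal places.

t ≈ 29.88 days

A = (1370 − 51)/51 = 25.86275
1070 = 1370/(1 + 25.86275·e^(−0.1514t)) → 1 + 25.86275·e^(−0.1514t) = 1.28037
e^(−0.1514t) = 0.010841 → t = ln(92.24379)/0.1514 = 4.52443/0.1514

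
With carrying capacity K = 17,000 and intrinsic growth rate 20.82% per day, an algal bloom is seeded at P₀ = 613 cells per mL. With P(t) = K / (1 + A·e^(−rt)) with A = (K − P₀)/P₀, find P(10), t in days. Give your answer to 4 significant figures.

≈ 3,923 cells per mL

A = (17000 − 613)/613 = 26.73246
P(10) = 17000 / (1 + 26.73246·e^(−0.2082·10)) = 17000 / (1 + 26.73246·0.124681)
= 17000 / 4.33302 ≈ 3923.36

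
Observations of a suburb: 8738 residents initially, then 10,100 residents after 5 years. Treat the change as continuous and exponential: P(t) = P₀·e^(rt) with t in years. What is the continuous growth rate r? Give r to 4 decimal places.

10100 = 8738 · e^(r·5)
e^(5r) = 10100/8738 = 1.15587
r = ln(1.15587) / 5 = 0.14485 / 5

r ≈ 0.0290 per year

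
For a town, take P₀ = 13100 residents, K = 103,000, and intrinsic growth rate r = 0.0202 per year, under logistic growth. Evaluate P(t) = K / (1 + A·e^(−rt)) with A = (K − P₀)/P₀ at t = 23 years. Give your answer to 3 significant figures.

≈ 19,400 residents

A = (103000 − 13100)/13100 = 6.8626
P(23) = 103000 / (1 + 6.8626·e^(−0.0202·23)) = 103000 / (1 + 6.8626·0.628386)
= 103000 / 5.31236 ≈ 19388.74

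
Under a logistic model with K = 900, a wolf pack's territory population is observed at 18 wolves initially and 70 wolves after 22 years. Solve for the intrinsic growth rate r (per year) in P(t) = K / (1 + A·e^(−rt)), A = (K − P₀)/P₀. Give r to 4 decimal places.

A = (900 − 18)/18 = 49
70 = 900/(1 + 49·e^(−r·22)) → e^(−22r) = (12.85714 − 1)/49 = 0.241983
r = −ln(0.241983)/22 = 1.41889/22

r ≈ 0.0645 per year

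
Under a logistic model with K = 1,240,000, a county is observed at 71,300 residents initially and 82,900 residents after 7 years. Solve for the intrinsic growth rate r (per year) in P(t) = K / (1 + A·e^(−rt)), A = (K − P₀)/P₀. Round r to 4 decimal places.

r ≈ 0.0230 per year

A = (1240000 − 71300)/71300 = 16.3913
82900 = 1240000/(1 + 16.3913·e^(−r·7)) → e^(−7r) = (14.95778 − 1)/16.3913 = 0.851536
r = −ln(0.851536)/7 = 0.16071/7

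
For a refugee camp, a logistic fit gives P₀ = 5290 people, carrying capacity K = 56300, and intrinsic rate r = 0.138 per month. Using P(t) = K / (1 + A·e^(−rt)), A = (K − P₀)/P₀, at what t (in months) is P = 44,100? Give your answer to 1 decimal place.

A = (56300 − 5290)/5290 = 9.64272
44100 = 56300/(1 + 9.64272·e^(−0.138t)) → 1 + 9.64272·e^(−0.138t) = 1.27664
e^(−0.138t) = 0.028689 → t = ln(34.85607)/0.138 = 3.55123/0.138

t ≈ 25.7 months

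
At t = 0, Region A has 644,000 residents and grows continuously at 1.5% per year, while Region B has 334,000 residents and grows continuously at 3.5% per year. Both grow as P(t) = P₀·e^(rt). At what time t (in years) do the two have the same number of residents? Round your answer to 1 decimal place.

644000·e^(0.015t) = 334000·e^(0.035t)
644000/334000 = e^((0.035 − 0.015)t) → ln(1.92814) = 0.02·t
t = 0.65656 / 0.02

t ≈ 32.8 years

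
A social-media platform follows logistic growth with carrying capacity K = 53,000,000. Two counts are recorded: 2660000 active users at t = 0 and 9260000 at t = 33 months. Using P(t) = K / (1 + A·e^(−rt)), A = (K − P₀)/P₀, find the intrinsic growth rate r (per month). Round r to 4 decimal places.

A = (53000000 − 2660000)/2660000 = 18.92481
9260000 = 53000000/(1 + 18.92481·e^(−r·33)) → e^(−33r) = (5.72354 − 1)/18.92481 = 0.249595
r = −ln(0.249595)/33 = 1.38791/33

r ≈ 0.0421 per month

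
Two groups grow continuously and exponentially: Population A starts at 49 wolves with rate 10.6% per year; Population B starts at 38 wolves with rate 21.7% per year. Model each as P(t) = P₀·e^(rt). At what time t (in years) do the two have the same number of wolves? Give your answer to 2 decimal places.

t ≈ 2.29 years

49·e^(0.106t) = 38·e^(0.217t)
49/38 = e^((0.217 − 0.106)t) → ln(1.28947) = 0.111·t
t = 0.25423 / 0.111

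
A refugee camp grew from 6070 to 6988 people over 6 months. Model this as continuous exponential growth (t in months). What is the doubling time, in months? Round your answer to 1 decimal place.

r = ln(6988/6070) / 6 = ln(1.15124) / 6 ≈ 0.023473 per month
doubling time = ln 2 / |r| = 0.69315 / 0.023473

doubling time ≈ 29.5 months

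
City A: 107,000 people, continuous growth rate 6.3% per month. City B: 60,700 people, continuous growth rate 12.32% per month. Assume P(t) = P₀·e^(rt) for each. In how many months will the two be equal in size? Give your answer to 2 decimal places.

107000·e^(0.063t) = 60700·e^(0.1232t)
107000/60700 = e^((0.1232 − 0.063)t) → ln(1.76277) = 0.0602·t
t = 0.56689 / 0.0602

t ≈ 9.42 months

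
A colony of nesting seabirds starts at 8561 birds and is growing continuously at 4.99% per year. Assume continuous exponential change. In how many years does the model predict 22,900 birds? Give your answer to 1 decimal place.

t ≈ 19.7 years

22900 = 8561 · e^(0.0499·t)
t = ln(22900/8561) / 0.0499 = ln(2.67492) / 0.0499 = 0.98392 / 0.0499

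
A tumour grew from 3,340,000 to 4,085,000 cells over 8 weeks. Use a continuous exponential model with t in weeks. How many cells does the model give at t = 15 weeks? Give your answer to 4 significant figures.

≈ 4,872,000 cells

r = ln(4085000/3340000) / 8 ≈ 0.025169 per week
P(15) = 3340000 · e^(0.025169·15) = 3340000 · 1.45868 ≈ 4871996.37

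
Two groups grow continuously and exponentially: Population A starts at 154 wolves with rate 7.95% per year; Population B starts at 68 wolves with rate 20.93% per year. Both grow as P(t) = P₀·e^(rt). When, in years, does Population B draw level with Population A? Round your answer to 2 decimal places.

t ≈ 6.30 years

154·e^(0.0795t) = 68·e^(0.2093t)
154/68 = e^((0.2093 − 0.0795)t) → ln(2.26471) = 0.1298·t
t = 0.81744 / 0.1298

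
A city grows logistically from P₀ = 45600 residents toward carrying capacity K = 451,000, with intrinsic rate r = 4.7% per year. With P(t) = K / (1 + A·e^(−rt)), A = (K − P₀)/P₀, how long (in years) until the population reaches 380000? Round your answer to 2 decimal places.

t ≈ 82.18 years

A = (451000 − 45600)/45600 = 8.89035
380000 = 451000/(1 + 8.89035·e^(−0.047t)) → 1 + 8.89035·e^(−0.047t) = 1.18684
e^(−0.047t) = 0.021016 → t = ln(47.58216)/0.047 = 3.86246/0.047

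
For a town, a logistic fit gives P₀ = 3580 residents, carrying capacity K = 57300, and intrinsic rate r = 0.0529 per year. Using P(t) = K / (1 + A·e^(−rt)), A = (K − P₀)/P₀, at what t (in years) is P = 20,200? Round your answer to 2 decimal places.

A = (57300 − 3580)/3580 = 15.00559
20200 = 57300/(1 + 15.00559·e^(−0.0529t)) → 1 + 15.00559·e^(−0.0529t) = 2.83663
e^(−0.0529t) = 0.122397 → t = ln(8.17016)/0.0529 = 2.10049/0.0529

t ≈ 39.71 years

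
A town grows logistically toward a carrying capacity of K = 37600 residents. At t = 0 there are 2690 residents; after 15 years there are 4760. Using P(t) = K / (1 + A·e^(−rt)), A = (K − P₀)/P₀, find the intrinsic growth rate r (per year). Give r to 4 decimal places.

A = (37600 − 2690)/2690 = 12.9777
4760 = 37600/(1 + 12.9777·e^(−r·15)) → e^(−15r) = (7.89916 − 1)/12.9777 = 0.531617
r = −ln(0.531617)/15 = 0.63183/15

r ≈ 0.0421 per year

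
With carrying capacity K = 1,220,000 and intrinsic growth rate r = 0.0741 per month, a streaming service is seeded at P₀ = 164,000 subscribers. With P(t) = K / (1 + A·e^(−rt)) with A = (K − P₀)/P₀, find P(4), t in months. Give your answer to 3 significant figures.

A = (1220000 − 164000)/164000 = 6.43902
P(4) = 1220000 / (1 + 6.43902·e^(−0.0741·4)) = 1220000 / (1 + 6.43902·0.74349)
= 1220000 / 5.78735 ≈ 210804.6

≈ 211,000 subscribers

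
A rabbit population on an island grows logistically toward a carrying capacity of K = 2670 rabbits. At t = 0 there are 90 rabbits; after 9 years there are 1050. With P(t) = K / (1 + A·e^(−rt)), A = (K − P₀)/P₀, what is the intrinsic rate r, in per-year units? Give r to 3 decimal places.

r ≈ 0.325 per year

A = (2670 − 90)/90 = 28.66667
1050 = 2670/(1 + 28.66667·e^(−r·9)) → e^(−9r) = (2.54286 − 1)/28.66667 = 0.053821
r = −ln(0.053821)/9 = 2.9221/9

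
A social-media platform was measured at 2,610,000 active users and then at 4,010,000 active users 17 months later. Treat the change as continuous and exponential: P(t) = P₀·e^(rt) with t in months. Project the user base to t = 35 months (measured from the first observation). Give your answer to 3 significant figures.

r = ln(4010000/2610000) / 17 ≈ 0.025261 per month
P(35) = 2610000 · e^(0.025261·35) = 2610000 · 2.42091 ≈ 6318573.67

≈ 6,320,000 active users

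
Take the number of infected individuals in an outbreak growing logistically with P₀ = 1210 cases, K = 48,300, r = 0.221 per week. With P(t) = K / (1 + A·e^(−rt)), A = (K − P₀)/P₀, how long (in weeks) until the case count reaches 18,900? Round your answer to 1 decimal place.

A = (48300 − 1210)/1210 = 38.91736
18900 = 48300/(1 + 38.91736·e^(−0.221t)) → 1 + 38.91736·e^(−0.221t) = 2.55556
e^(−0.221t) = 0.039971 → t = ln(25.0183)/0.221 = 3.21961/0.221

t ≈ 14.6 weeks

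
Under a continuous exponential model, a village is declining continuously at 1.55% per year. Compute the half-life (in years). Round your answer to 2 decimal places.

half-life = ln(2) / |r| = 0.69315 / 0.0155

half-life ≈ 44.72 years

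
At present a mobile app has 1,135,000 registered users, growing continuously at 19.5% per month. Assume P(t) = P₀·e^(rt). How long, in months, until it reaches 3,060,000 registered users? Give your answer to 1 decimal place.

3060000 = 1135000 · e^(0.195·t)
t = ln(3060000/1135000) / 0.195 = ln(2.69604) / 0.195 = 0.99178 / 0.195

t ≈ 5.1 months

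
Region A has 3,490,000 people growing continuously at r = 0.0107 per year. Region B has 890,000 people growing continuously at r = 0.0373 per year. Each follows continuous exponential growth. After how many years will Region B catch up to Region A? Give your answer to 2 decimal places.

t ≈ 51.37 years

3490000·e^(0.0107t) = 890000·e^(0.0373t)
3490000/890000 = e^((0.0373 − 0.0107)t) → ln(3.92135) = 0.0266·t
t = 1.36644 / 0.0266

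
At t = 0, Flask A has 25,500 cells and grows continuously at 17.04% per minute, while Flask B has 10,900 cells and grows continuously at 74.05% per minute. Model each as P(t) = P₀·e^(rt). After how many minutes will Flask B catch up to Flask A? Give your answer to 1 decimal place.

t ≈ 1.5 minutes

25500·e^(0.1704t) = 10900·e^(0.7405t)
25500/10900 = e^((0.7405 − 0.1704)t) → ln(2.33945) = 0.5701·t
t = 0.84992 / 0.5701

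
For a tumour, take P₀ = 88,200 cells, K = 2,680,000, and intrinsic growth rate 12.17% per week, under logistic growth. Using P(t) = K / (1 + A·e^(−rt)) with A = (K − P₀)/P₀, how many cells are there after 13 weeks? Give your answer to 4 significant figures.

≈ 380,700 cells

A = (2680000 − 88200)/88200 = 29.38549
P(13) = 2680000 / (1 + 29.38549·e^(−0.1217·13)) = 2680000 / (1 + 29.38549·0.205543)
= 2680000 / 7.03998 ≈ 380682.82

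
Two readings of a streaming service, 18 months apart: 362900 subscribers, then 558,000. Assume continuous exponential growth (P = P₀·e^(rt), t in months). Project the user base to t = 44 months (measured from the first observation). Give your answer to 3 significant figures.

r = ln(558000/362900) / 18 ≈ 0.023902 per month
P(44) = 362900 · e^(0.023902·44) = 362900 · 2.86245 ≈ 1038782.54

≈ 1,040,000 subscribers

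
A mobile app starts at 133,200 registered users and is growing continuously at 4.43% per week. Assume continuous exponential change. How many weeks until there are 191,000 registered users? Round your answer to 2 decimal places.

191000 = 133200 · e^(0.0443·t)
t = ln(191000/133200) / 0.0443 = ln(1.43393) / 0.0443 = 0.36042 / 0.0443

t ≈ 8.14 weeks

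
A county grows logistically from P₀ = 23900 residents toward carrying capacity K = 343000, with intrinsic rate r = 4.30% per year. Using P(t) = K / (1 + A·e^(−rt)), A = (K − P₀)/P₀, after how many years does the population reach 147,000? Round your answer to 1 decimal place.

A = (343000 − 23900)/23900 = 13.35146
147000 = 343000/(1 + 13.35146·e^(−0.043t)) → 1 + 13.35146·e^(−0.043t) = 2.33333
e^(−0.043t) = 0.099864 → t = ln(10.0136)/0.043 = 2.30394/0.043

t ≈ 53.6 years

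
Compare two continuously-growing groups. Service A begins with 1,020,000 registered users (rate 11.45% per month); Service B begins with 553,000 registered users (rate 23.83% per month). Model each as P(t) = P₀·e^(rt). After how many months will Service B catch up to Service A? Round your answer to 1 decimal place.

1020000·e^(0.1145t) = 553000·e^(0.2383t)
1020000/553000 = e^((0.2383 − 0.1145)t) → ln(1.84448) = 0.1238·t
t = 0.6122 / 0.1238

t ≈ 4.9 months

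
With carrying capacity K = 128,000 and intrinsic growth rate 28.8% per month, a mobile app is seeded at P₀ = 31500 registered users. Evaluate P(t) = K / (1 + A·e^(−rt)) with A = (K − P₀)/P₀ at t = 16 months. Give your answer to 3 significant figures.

≈ 124,000 registered users

A = (128000 − 31500)/31500 = 3.06349
P(16) = 128000 / (1 + 3.06349·e^(−0.288·16)) = 128000 / (1 + 3.06349·0.009972)
= 128000 / 1.03055 ≈ 124205.72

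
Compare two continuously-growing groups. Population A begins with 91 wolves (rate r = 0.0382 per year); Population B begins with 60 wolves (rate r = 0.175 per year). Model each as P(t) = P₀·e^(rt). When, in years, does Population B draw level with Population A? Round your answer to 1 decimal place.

t ≈ 3.0 years

91·e^(0.0382t) = 60·e^(0.175t)
91/60 = e^((0.175 − 0.0382)t) → ln(1.51667) = 0.1368·t
t = 0.41651 / 0.1368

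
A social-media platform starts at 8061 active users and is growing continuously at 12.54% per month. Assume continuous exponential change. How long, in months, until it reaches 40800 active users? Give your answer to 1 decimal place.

t ≈ 12.9 months

40800 = 8061 · e^(0.1254·t)
t = ln(40800/8061) / 0.1254 = ln(5.06141) / 0.1254 = 1.62164 / 0.1254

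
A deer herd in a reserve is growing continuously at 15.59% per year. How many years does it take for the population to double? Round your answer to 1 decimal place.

doubling time = ln(2) / |r| = 0.69315 / 0.1559

doubling time ≈ 4.4 years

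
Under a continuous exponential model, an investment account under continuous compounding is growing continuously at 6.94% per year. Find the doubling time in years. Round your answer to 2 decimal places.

doubling time ≈ 9.99 years

doubling time = ln(2) / |r| = 0.69315 / 0.0694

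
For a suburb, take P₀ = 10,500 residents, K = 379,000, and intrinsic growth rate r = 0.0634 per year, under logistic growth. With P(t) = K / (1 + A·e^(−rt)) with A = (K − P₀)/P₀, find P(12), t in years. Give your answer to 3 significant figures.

≈ 21,800 residents

A = (379000 − 10500)/10500 = 35.09524
P(12) = 379000 / (1 + 35.09524·e^(−0.0634·12)) = 379000 / (1 + 35.09524·0.467292)
= 379000 / 17.39974 ≈ 21781.94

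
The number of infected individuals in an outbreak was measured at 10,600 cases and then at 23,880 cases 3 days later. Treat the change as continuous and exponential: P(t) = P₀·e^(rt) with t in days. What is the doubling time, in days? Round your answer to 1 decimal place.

r = ln(23880/10600) / 3 = ln(2.25283) / 3 ≈ 0.270729 per day
doubling time = ln 2 / |r| = 0.69315 / 0.270729

doubling time ≈ 2.6 days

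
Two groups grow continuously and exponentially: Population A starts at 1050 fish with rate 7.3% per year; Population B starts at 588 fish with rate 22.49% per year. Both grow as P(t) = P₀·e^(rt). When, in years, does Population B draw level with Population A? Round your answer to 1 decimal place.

1050·e^(0.073t) = 588·e^(0.2249t)
1050/588 = e^((0.2249 − 0.073)t) → ln(1.78571) = 0.1519·t
t = 0.57982 / 0.1519

t ≈ 3.8 years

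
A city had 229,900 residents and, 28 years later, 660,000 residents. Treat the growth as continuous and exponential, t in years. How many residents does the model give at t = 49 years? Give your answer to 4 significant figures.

r = ln(660000/229900) / 28 ≈ 0.037664 per year
P(49) = 229900 · e^(0.037664·49) = 229900 · 6.33153 ≈ 1455618.81

≈ 1,456,000 residents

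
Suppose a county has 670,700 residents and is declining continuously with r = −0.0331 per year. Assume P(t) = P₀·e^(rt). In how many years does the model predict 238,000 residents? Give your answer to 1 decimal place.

238000 = 670700 · e^(-0.0331·t)
t = ln(238000/670700) / -0.0331 = ln(0.35485) / -0.0331 = -1.03605 / -0.0331

t ≈ 31.3 years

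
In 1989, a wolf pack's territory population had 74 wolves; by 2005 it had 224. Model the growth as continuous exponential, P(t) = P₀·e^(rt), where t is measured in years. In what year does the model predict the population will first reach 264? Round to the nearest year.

year 2007

r = ln(224/74) / 16 = 1.10758/16 ≈ 0.069224 per year
t = ln(264/74) / r = 1.27188/0.069224 ≈ 18.37 years after 1989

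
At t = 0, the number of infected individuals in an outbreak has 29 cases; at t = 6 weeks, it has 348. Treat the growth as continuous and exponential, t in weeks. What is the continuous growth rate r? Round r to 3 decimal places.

348 = 29 · e^(r·6)
e^(6r) = 348/29 = 12
r = ln(12) / 6 = 2.48491 / 6

r ≈ 0.414 per week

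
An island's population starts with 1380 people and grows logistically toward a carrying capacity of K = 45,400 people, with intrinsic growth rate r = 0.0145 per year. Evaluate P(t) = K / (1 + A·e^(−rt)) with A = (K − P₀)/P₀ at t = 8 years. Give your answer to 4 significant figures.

≈ 1,544 people

A = (45400 − 1380)/1380 = 31.89855
P(8) = 45400 / (1 + 31.89855·e^(−0.0145·8)) = 45400 / (1 + 31.89855·0.890475)
= 45400 / 29.40487 ≈ 1543.96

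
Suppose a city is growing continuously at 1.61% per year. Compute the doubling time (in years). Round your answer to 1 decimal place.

doubling time ≈ 43.1 years

doubling time = ln(2) / |r| = 0.69315 / 0.0161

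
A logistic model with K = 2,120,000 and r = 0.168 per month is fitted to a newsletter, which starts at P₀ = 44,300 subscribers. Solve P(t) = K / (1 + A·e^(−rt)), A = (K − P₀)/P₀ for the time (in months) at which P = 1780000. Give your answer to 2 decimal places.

A = (2120000 − 44300)/44300 = 46.85553
1780000 = 2120000/(1 + 46.85553·e^(−0.168t)) → 1 + 46.85553·e^(−0.168t) = 1.19101
e^(−0.168t) = 0.004077 → t = ln(245.30248)/0.168 = 5.50249/0.168

t ≈ 32.75 months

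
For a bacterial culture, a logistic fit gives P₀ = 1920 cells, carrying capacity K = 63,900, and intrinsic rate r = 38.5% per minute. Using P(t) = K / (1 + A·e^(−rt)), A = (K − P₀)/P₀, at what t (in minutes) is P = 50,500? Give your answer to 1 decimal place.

t ≈ 12.5 minutes

A = (63900 − 1920)/1920 = 32.28125
50500 = 63900/(1 + 32.28125·e^(−0.385t)) → 1 + 32.28125·e^(−0.385t) = 1.26535
e^(−0.385t) = 0.00822 → t = ln(121.65695)/0.385 = 4.80121/0.385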